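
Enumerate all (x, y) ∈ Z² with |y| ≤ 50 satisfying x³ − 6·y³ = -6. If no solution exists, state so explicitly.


The equation is x³ - 6y³ = -6. For fixed y, x³ = 6·y³ − 6, so a solution requires the RHS to be a perfect cube.
Strategy: iterate y from -50 to 50, compute RHS = 6·y³ − 6, and check whether it is a (positive or negative) perfect cube.
Check small values of y:
  y = 0: RHS = -6 is not a perfect cube.
  y = 1: RHS = 0 = (0)³ ⇒ x = 0 works.
  y = -1: RHS = -12 is not a perfect cube.
  y = 2: RHS = 42 is not a perfect cube.
  y = -2: RHS = -54 is not a perfect cube.
  y = 3: RHS = 156 is not a perfect cube.
  y = -3: RHS = -168 is not a perfect cube.
Continuing the search up to |y| = 50 finds no further solutions beyond those listed.
Collected solutions: (0, 1).

Solutions (with |y| ≤ 50): (0, 1).


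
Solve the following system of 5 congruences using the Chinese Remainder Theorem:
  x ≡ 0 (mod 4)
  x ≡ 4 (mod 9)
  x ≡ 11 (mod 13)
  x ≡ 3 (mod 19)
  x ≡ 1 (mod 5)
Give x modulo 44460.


Product of moduli M = 4 · 9 · 13 · 19 · 5 = 44460.
Merge one congruence at a time:
  Start: x ≡ 0 (mod 4).
  Combine with x ≡ 4 (mod 9); new modulus lcm = 36.
    Write x = 0 + 4·t and substitute into x ≡ 4 (mod 9): 4·t ≡ 4 − 0 = 4 (mod 9).
    The inverse of 4 mod 9 is 7 (since 4·7 = 28 = 3·9 + 1), so t ≡ 7·4 = 28 ≡ 1 (mod 9).
    Then x = 0 + 4·1 = 4, valid modulo lcm(4, 9) = 36: x ≡ 4 (mod 36).
  Combine with x ≡ 11 (mod 13); new modulus lcm = 468.
    Write x = 4 + 36·t and substitute into x ≡ 11 (mod 13): 36·t ≡ 11 − 4 = 7 (mod 13).
    Reduce coefficients mod 13: 10·t ≡ 7 (mod 13).
    The inverse of 10 mod 13 is 4 (since 10·4 = 40 = 3·13 + 1), so t ≡ 4·7 = 28 ≡ 2 (mod 13).
    Then x = 4 + 36·2 = 76, valid modulo lcm(36, 13) = 468: x ≡ 76 (mod 468).
  Combine with x ≡ 3 (mod 19); new modulus lcm = 8892.
    Write x = 76 + 468·t and substitute into x ≡ 3 (mod 19): 468·t ≡ 3 − 76 = -73 (mod 19).
    Reduce coefficients mod 19: 12·t ≡ 3 (mod 19).
    The inverse of 12 mod 19 is 8 (since 12·8 = 96 = 5·19 + 1), so t ≡ 8·3 = 24 ≡ 5 (mod 19).
    Then x = 76 + 468·5 = 2416, valid modulo lcm(468, 19) = 8892: x ≡ 2416 (mod 8892).
  Combine with x ≡ 1 (mod 5); new modulus lcm = 44460.
    Write x = 2416 + 8892·t and substitute into x ≡ 1 (mod 5): 8892·t ≡ 1 − 2416 = -2415 (mod 5).
    Reduce coefficients mod 5: 2·t ≡ 0 (mod 5).
    The inverse of 2 mod 5 is 3 (since 2·3 = 6 = 1·5 + 1), so t ≡ 3·0 = 0 ≡ 0 (mod 5).
    Then x = 2416 + 8892·0 = 2416, valid modulo lcm(8892, 5) = 44460: x ≡ 2416 (mod 44460).
Verify against each original: 2416 mod 4 = 0, 2416 mod 9 = 4, 2416 mod 13 = 11, 2416 mod 19 = 3, 2416 mod 5 = 1.

x ≡ 2416 (mod 44460).


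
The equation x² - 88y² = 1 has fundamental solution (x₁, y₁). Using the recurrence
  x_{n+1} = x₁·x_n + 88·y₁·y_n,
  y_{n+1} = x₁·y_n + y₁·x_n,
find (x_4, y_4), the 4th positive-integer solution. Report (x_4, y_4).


Step 1: Find the fundamental solution (x₁, y₁) of x² - 88y² = 1.
  Expand √88 as a continued fraction. a₀ = ⌊√88⌋ = 9; iterate m_{k+1} = d_k·a_k − m_k, d_{k+1} = (88 − m_{k+1}²)/d_k, a_{k+1} = ⌊(a₀ + m_{k+1})/d_{k+1}⌋ (starting m₀ = 0, d₀ = 1), with convergents p_k = a_k·p_{k-1} + p_{k-2}, q_k = a_k·q_{k-1} + q_{k-2} (p₋₁ = 1, q₋₁ = 0):
  k = 0: a₀ = 9; p₀/q₀ = 9/1; p₀² − 88·q₀² = 81 − 88 = -7.
  k = 1: m = 9, d = 7, a = ⌊(9 + 9)/7⌋ = 2; p/q = (2·9 + 1)/(2·1 + 0) = 19/2; p² − 88·q² = 361 − 352 = 9.
  k = 2: m = 5, d = 9, a = ⌊(9 + 5)/9⌋ = 1; p/q = (1·19 + 9)/(1·2 + 1) = 28/3; p² − 88·q² = 784 − 792 = -8.
  k = 3: m = 4, d = 8, a = ⌊(9 + 4)/8⌋ = 1; p/q = (1·28 + 19)/(1·3 + 2) = 47/5; p² − 88·q² = 2209 − 2200 = 9.
  k = 4: m = 4, d = 9, a = ⌊(9 + 4)/9⌋ = 1; p/q = (1·47 + 28)/(1·5 + 3) = 75/8; p² − 88·q² = 5625 − 5632 = -7.
  k = 5: m = 5, d = 7, a = ⌊(9 + 5)/7⌋ = 2; p/q = (2·75 + 47)/(2·8 + 5) = 197/21; p² − 88·q² = 38809 − 38808 = 1.
  The first convergent with p² − 88·q² = 1 gives the fundamental solution (x₁, y₁) = (197, 21).
Step 2: Apply the recurrence (x_{n+1}, y_{n+1}) = (x₁x_n + 88y₁y_n, x₁y_n + y₁x_n) repeatedly.
  From (x_1, y_1) = (197, 21): x_2 = 197·197 + 88·21·21 = 77617; y_2 = 197·21 + 21·197 = 8274.
  From (x_2, y_2) = (77617, 8274): x_3 = 197·77617 + 88·21·8274 = 30580901; y_3 = 197·8274 + 21·77617 = 3259935.
  From (x_3, y_3) = (30580901, 3259935): x_4 = 197·30580901 + 88·21·3259935 = 12048797377; y_4 = 197·3259935 + 21·30580901 = 1284406116.
Step 3: Verify x_4² - 88·y_4² = 145173518232002080129 - 145173518232002080128 = 1 (should be 1). ✓

(x_1, y_1) = (197, 21); (x_4, y_4) = (12048797377, 1284406116).


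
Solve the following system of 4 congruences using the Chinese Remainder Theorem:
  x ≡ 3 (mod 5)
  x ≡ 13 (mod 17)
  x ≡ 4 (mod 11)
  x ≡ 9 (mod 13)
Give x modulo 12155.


Product of moduli M = 5 · 17 · 11 · 13 = 12155.
Merge one congruence at a time:
  Start: x ≡ 3 (mod 5).
  Combine with x ≡ 13 (mod 17); new modulus lcm = 85.
    Write x = 3 + 5·t and substitute into x ≡ 13 (mod 17): 5·t ≡ 13 − 3 = 10 (mod 17).
    The inverse of 5 mod 17 is 7 (since 5·7 = 35 = 2·17 + 1), so t ≡ 7·10 = 70 ≡ 2 (mod 17).
    Then x = 3 + 5·2 = 13, valid modulo lcm(5, 17) = 85: x ≡ 13 (mod 85).
  Combine with x ≡ 4 (mod 11); new modulus lcm = 935.
    Write x = 13 + 85·t and substitute into x ≡ 4 (mod 11): 85·t ≡ 4 − 13 = -9 (mod 11).
    Reduce coefficients mod 11: 8·t ≡ 2 (mod 11).
    The inverse of 8 mod 11 is 7 (since 8·7 = 56 = 5·11 + 1), so t ≡ 7·2 = 14 ≡ 3 (mod 11).
    Then x = 13 + 85·3 = 268, valid modulo lcm(85, 11) = 935: x ≡ 268 (mod 935).
  Combine with x ≡ 9 (mod 13); new modulus lcm = 12155.
    Write x = 268 + 935·t and substitute into x ≡ 9 (mod 13): 935·t ≡ 9 − 268 = -259 (mod 13).
    Reduce coefficients mod 13: 12·t ≡ 1 (mod 13).
    The inverse of 12 mod 13 is 12 (since 12·12 = 144 = 11·13 + 1), so t ≡ 12·1 = 12 ≡ 12 (mod 13).
    Then x = 268 + 935·12 = 11488, valid modulo lcm(935, 13) = 12155: x ≡ 11488 (mod 12155).
Verify against each original: 11488 mod 5 = 3, 11488 mod 17 = 13, 11488 mod 11 = 4, 11488 mod 13 = 9.

x ≡ 11488 (mod 12155).


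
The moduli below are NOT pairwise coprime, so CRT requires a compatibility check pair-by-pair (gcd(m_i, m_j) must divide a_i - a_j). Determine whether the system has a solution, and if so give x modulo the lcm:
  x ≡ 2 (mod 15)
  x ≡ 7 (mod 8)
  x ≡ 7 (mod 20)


Moduli 15, 8, 20 are not pairwise coprime, so CRT works modulo lcm(m_i) when all pairwise compatibility conditions hold.
Pairwise compatibility: gcd(m_i, m_j) must divide a_i - a_j for every pair.
Merge one congruence at a time:
  Start: x ≡ 2 (mod 15).
  Combine with x ≡ 7 (mod 8): gcd(15, 8) = 1; 7 - 2 = 5, which IS divisible by 1, so compatible.
    Write x = 2 + 15·t and substitute into x ≡ 7 (mod 8): 15·t ≡ 7 − 2 = 5 (mod 8).
    Reduce coefficients mod 8: 7·t ≡ 5 (mod 8).
    The inverse of 7 mod 8 is 7 (since 7·7 = 49 = 6·8 + 1), so t ≡ 7·5 = 35 ≡ 3 (mod 8).
    Then x = 2 + 15·3 = 47, valid modulo lcm(15, 8) = 120: x ≡ 47 (mod 120).
  Combine with x ≡ 7 (mod 20): gcd(120, 20) = 20; 7 - 47 = -40, which IS divisible by 20, so compatible.
    Write x = 47 + 120·t and substitute into x ≡ 7 (mod 20): 120·t ≡ 7 − 47 = -40 (mod 20).
    Divide the congruence (and modulus) by g = 20: 6·t ≡ -2 (mod 1).
    Modulo 1 every t works; take t = 0.
    Then x = 47 + 120·0 = 47, valid modulo lcm(120, 20) = 120: x ≡ 47 (mod 120).
Verify: 47 mod 15 = 2, 47 mod 8 = 7, 47 mod 20 = 7.

x ≡ 47 (mod 120).


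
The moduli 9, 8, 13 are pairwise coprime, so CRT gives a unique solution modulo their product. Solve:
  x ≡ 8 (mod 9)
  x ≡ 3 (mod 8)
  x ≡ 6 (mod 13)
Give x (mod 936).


Moduli 9, 8, 13 are pairwise coprime; by CRT there is a unique solution modulo M = 9 · 8 · 13 = 936.
Solve pairwise, accumulating the modulus:
  Start with x ≡ 8 (mod 9).
  Combine with x ≡ 3 (mod 8): since gcd(9, 8) = 1, we get a unique residue mod 72.
    Write x = 8 + 9·t and substitute into x ≡ 3 (mod 8): 9·t ≡ 3 − 8 = -5 (mod 8).
    Reduce coefficients mod 8: 1·t ≡ 3 (mod 8).
    So t ≡ 3 (mod 8).
    Then x = 8 + 9·3 = 35, valid modulo lcm(9, 8) = 72: x ≡ 35 (mod 72).
  Combine with x ≡ 6 (mod 13): since gcd(72, 13) = 1, we get a unique residue mod 936.
    Write x = 35 + 72·t and substitute into x ≡ 6 (mod 13): 72·t ≡ 6 − 35 = -29 (mod 13).
    Reduce coefficients mod 13: 7·t ≡ 10 (mod 13).
    The inverse of 7 mod 13 is 2 (since 7·2 = 14 = 1·13 + 1), so t ≡ 2·10 = 20 ≡ 7 (mod 13).
    Then x = 35 + 72·7 = 539, valid modulo lcm(72, 13) = 936: x ≡ 539 (mod 936).
Verify: 539 mod 9 = 8 ✓, 539 mod 8 = 3 ✓, 539 mod 13 = 6 ✓.

x ≡ 539 (mod 936).


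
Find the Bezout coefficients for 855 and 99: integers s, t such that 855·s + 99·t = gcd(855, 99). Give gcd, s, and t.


Euclidean algorithm on (855, 99) — divide until remainder is 0:
  855 = 8 · 99 + 63
  99 = 1 · 63 + 36
  63 = 1 · 36 + 27
  36 = 1 · 27 + 9
  27 = 3 · 9 + 0
gcd(855, 99) = 9.
Track Bezout coefficients alongside the remainders: start with r₀ = 855 = a·1 + b·0 (s = 1, t = 0) and r₁ = 99 = a·0 + b·1 (s = 0, t = 1); each new remainder r_{k+1} = r_{k-1} − q_k·r_k inherits s_{k+1} = s_{k-1} − q_k·s_k, t_{k+1} = t_{k-1} − q_k·t_k, so r_k = a·s_k + b·t_k at every step:
  q = 8: r = 63, s = 1 − 8·0 = 1, t = 0 − 8·1 = -8  (check: 855·1 + 99·(-8) = 63)
  q = 1: r = 36, s = 0 − 1·1 = -1, t = 1 − 1·(-8) = 9  (check: 855·(-1) + 99·9 = 36)
  q = 1: r = 27, s = 1 − 1·(-1) = 2, t = -8 − 1·9 = -17  (check: 855·2 + 99·(-17) = 27)
  q = 1: r = 9, s = -1 − 1·2 = -3, t = 9 − 1·(-17) = 26  (check: 855·(-3) + 99·26 = 9)
The row with r = 9 (the gcd) gives the Bezout coefficients s = -3, t = 26.
Result: 855 · (-3) + 99 · (26) = 9.

gcd(855, 99) = 9; s = -3, t = 26 (check: 855·(-3) + 99·26 = 9).


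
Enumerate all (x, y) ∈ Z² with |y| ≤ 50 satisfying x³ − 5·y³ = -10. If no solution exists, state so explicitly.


The equation is x³ - 5y³ = -10. For fixed y, x³ = 5·y³ − 10, so a solution requires the RHS to be a perfect cube.
Strategy: iterate y from -50 to 50, compute RHS = 5·y³ − 10, and check whether it is a (positive or negative) perfect cube.
Check small values of y:
  y = 0: RHS = -10 is not a perfect cube.
  y = 1: RHS = -5 is not a perfect cube.
  y = -1: RHS = -15 is not a perfect cube.
  y = 2: RHS = 30 is not a perfect cube.
  y = -2: RHS = -50 is not a perfect cube.
  y = 3: RHS = 125 = (5)³ ⇒ x = 5 works.
  y = -3: RHS = -145 is not a perfect cube.
Continuing the search up to |y| = 50 finds no further solutions beyond those listed.
Collected solutions: (5, 3).

Solutions (with |y| ≤ 50): (5, 3).


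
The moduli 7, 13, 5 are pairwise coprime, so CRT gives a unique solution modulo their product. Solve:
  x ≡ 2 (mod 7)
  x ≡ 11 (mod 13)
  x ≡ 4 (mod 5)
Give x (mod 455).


Moduli 7, 13, 5 are pairwise coprime; by CRT there is a unique solution modulo M = 7 · 13 · 5 = 455.
Solve pairwise, accumulating the modulus:
  Start with x ≡ 2 (mod 7).
  Combine with x ≡ 11 (mod 13): since gcd(7, 13) = 1, we get a unique residue mod 91.
    Write x = 2 + 7·t and substitute into x ≡ 11 (mod 13): 7·t ≡ 11 − 2 = 9 (mod 13).
    The inverse of 7 mod 13 is 2 (since 7·2 = 14 = 1·13 + 1), so t ≡ 2·9 = 18 ≡ 5 (mod 13).
    Then x = 2 + 7·5 = 37, valid modulo lcm(7, 13) = 91: x ≡ 37 (mod 91).
  Combine with x ≡ 4 (mod 5): since gcd(91, 5) = 1, we get a unique residue mod 455.
    Write x = 37 + 91·t and substitute into x ≡ 4 (mod 5): 91·t ≡ 4 − 37 = -33 (mod 5).
    Reduce coefficients mod 5: 1·t ≡ 2 (mod 5).
    So t ≡ 2 (mod 5).
    Then x = 37 + 91·2 = 219, valid modulo lcm(91, 5) = 455: x ≡ 219 (mod 455).
Verify: 219 mod 7 = 2 ✓, 219 mod 13 = 11 ✓, 219 mod 5 = 4 ✓.

x ≡ 219 (mod 455).


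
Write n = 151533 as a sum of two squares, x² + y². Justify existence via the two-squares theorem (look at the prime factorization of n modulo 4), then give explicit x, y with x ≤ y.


Step 1: Factor n = 151533 = 3^2 · 113 · 149.
Step 2: Check the mod-4 condition on each prime factor: 3 ≡ 3 (mod 4), exponent 2 (must be even); 113 ≡ 1 (mod 4), exponent 1; 149 ≡ 1 (mod 4), exponent 1.
All primes ≡ 3 (mod 4) appear to even exponent (or don't appear), so by the two-squares theorem n IS expressible as a sum of two squares.
Step 3: Build a representation. Group n = k² · m with k = 3 and m = 113 · 149 = 16837 (a product of primes ≡ 1 (mod 4)); a representation of m scales to one of n via (k·x)² + (k·y)² = k²(x² + y²). Each prime p ≡ 1 (mod 4) is itself a sum of two squares; find a² by testing p − a² for a perfect square:
  113: 113 − 1² = 112, 113 − 2² = 109, 113 − 3² = 104, 113 − 4² = 97, 113 − 5² = 88, 113 − 6² = 77, 113 − 7² = 64 = 8² ⇒ 113 = 7² + 8².
  149: 149 − 1² = 148, 149 − 2² = 145, 149 − 3² = 140, 149 − 4² = 133, 149 − 5² = 124, 149 − 6² = 113, 149 − 7² = 100 = 10² ⇒ 149 = 7² + 10².
  Combine using the Brahmagupta–Fibonacci identity (a² + b²)(c² + d²) = (ac − bd)² + (ad + bc)² = (ac + bd)² + (ad − bc)²:
  113 · 149 = 16837: from (7² + 8²)(7² + 10²), take (7·7 − 8·10, 7·10 + 8·7) = (49 − 80, 70 + 56) = (-31, 126); dropping signs (only squares matter) gives (31, 126); check 31² + 126² = 961 + 15876 = 16837 ✓.
  Scale by k = 3: (3·31, 3·126) = (93, 378).
Step 4: Order so x ≤ y and verify: 93² + 378² = 8649 + 142884 = 151533 = n. ✓

n = 151533 = 93² + 378² (one valid representation with x ≤ y).


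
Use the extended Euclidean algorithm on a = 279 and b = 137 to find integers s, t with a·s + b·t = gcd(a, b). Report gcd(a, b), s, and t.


Euclidean algorithm on (279, 137) — divide until remainder is 0:
  279 = 2 · 137 + 5
  137 = 27 · 5 + 2
  5 = 2 · 2 + 1
  2 = 2 · 1 + 0
gcd(279, 137) = 1.
Track Bezout coefficients alongside the remainders: start with r₀ = 279 = a·1 + b·0 (s = 1, t = 0) and r₁ = 137 = a·0 + b·1 (s = 0, t = 1); each new remainder r_{k+1} = r_{k-1} − q_k·r_k inherits s_{k+1} = s_{k-1} − q_k·s_k, t_{k+1} = t_{k-1} − q_k·t_k, so r_k = a·s_k + b·t_k at every step:
  q = 2: r = 5, s = 1 − 2·0 = 1, t = 0 − 2·1 = -2  (check: 279·1 + 137·(-2) = 5)
  q = 27: r = 2, s = 0 − 27·1 = -27, t = 1 − 27·(-2) = 55  (check: 279·(-27) + 137·55 = 2)
  q = 2: r = 1, s = 1 − 2·(-27) = 55, t = -2 − 2·55 = -112  (check: 279·55 + 137·(-112) = 1)
The row with r = 1 (the gcd) gives the Bezout coefficients s = 55, t = -112.
Result: 279 · (55) + 137 · (-112) = 1.

gcd(279, 137) = 1; s = 55, t = -112 (check: 279·55 + 137·(-112) = 1).


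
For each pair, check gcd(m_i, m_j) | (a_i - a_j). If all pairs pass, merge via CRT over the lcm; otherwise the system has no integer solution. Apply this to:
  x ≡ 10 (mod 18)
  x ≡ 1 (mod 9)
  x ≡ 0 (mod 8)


Moduli 18, 9, 8 are not pairwise coprime, so CRT works modulo lcm(m_i) when all pairwise compatibility conditions hold.
Pairwise compatibility: gcd(m_i, m_j) must divide a_i - a_j for every pair.
Merge one congruence at a time:
  Start: x ≡ 10 (mod 18).
  Combine with x ≡ 1 (mod 9): gcd(18, 9) = 9; 1 - 10 = -9, which IS divisible by 9, so compatible.
    Write x = 10 + 18·t and substitute into x ≡ 1 (mod 9): 18·t ≡ 1 − 10 = -9 (mod 9).
    Divide the congruence (and modulus) by g = 9: 2·t ≡ -1 (mod 1).
    Modulo 1 every t works; take t = 0.
    Then x = 10 + 18·0 = 10, valid modulo lcm(18, 9) = 18: x ≡ 10 (mod 18).
  Combine with x ≡ 0 (mod 8): gcd(18, 8) = 2; 0 - 10 = -10, which IS divisible by 2, so compatible.
    Write x = 10 + 18·t and substitute into x ≡ 0 (mod 8): 18·t ≡ 0 − 10 = -10 (mod 8).
    Divide the congruence (and modulus) by g = 2: 9·t ≡ -5 (mod 4).
    Reduce coefficients mod 4: 1·t ≡ 3 (mod 4).
    So t ≡ 3 (mod 4).
    Then x = 10 + 18·3 = 64, valid modulo lcm(18, 8) = 72: x ≡ 64 (mod 72).
Verify: 64 mod 18 = 10, 64 mod 9 = 1, 64 mod 8 = 0.

x ≡ 64 (mod 72).


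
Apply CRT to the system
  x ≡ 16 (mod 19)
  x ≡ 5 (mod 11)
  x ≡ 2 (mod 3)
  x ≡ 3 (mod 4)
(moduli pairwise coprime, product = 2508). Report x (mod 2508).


Product of moduli M = 19 · 11 · 3 · 4 = 2508.
Merge one congruence at a time:
  Start: x ≡ 16 (mod 19).
  Combine with x ≡ 5 (mod 11); new modulus lcm = 209.
    Write x = 16 + 19·t and substitute into x ≡ 5 (mod 11): 19·t ≡ 5 − 16 = -11 (mod 11).
    Reduce coefficients mod 11: 8·t ≡ 0 (mod 11).
    The inverse of 8 mod 11 is 7 (since 8·7 = 56 = 5·11 + 1), so t ≡ 7·0 = 0 ≡ 0 (mod 11).
    Then x = 16 + 19·0 = 16, valid modulo lcm(19, 11) = 209: x ≡ 16 (mod 209).
  Combine with x ≡ 2 (mod 3); new modulus lcm = 627.
    Write x = 16 + 209·t and substitute into x ≡ 2 (mod 3): 209·t ≡ 2 − 16 = -14 (mod 3).
    Reduce coefficients mod 3: 2·t ≡ 1 (mod 3).
    The inverse of 2 mod 3 is 2 (since 2·2 = 4 = 1·3 + 1), so t ≡ 2·1 = 2 ≡ 2 (mod 3).
    Then x = 16 + 209·2 = 434, valid modulo lcm(209, 3) = 627: x ≡ 434 (mod 627).
  Combine with x ≡ 3 (mod 4); new modulus lcm = 2508.
    Write x = 434 + 627·t and substitute into x ≡ 3 (mod 4): 627·t ≡ 3 − 434 = -431 (mod 4).
    Reduce coefficients mod 4: 3·t ≡ 1 (mod 4).
    The inverse of 3 mod 4 is 3 (since 3·3 = 9 = 2·4 + 1), so t ≡ 3·1 = 3 ≡ 3 (mod 4).
    Then x = 434 + 627·3 = 2315, valid modulo lcm(627, 4) = 2508: x ≡ 2315 (mod 2508).
Verify against each original: 2315 mod 19 = 16, 2315 mod 11 = 5, 2315 mod 3 = 2, 2315 mod 4 = 3.

x ≡ 2315 (mod 2508).


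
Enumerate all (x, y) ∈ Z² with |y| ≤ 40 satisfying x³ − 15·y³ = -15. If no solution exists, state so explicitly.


The equation is x³ - 15y³ = -15. For fixed y, x³ = 15·y³ − 15, so a solution requires the RHS to be a perfect cube.
Strategy: iterate y from -40 to 40, compute RHS = 15·y³ − 15, and check whether it is a (positive or negative) perfect cube.
Check small values of y:
  y = 0: RHS = -15 is not a perfect cube.
  y = 1: RHS = 0 = (0)³ ⇒ x = 0 works.
  y = -1: RHS = -30 is not a perfect cube.
  y = 2: RHS = 105 is not a perfect cube.
  y = -2: RHS = -135 is not a perfect cube.
  y = 3: RHS = 390 is not a perfect cube.
  y = -3: RHS = -420 is not a perfect cube.
Continuing the search up to |y| = 40 finds no further solutions beyond those listed.
Collected solutions: (0, 1).

Solutions (with |y| ≤ 40): (0, 1).


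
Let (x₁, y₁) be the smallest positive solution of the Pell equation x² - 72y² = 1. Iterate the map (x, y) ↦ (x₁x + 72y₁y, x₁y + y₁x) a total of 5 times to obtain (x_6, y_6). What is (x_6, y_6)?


Step 1: Find the fundamental solution (x₁, y₁) of x² - 72y² = 1.
  Expand √72 as a continued fraction. a₀ = ⌊√72⌋ = 8; iterate m_{k+1} = d_k·a_k − m_k, d_{k+1} = (72 − m_{k+1}²)/d_k, a_{k+1} = ⌊(a₀ + m_{k+1})/d_{k+1}⌋ (starting m₀ = 0, d₀ = 1), with convergents p_k = a_k·p_{k-1} + p_{k-2}, q_k = a_k·q_{k-1} + q_{k-2} (p₋₁ = 1, q₋₁ = 0):
  k = 0: a₀ = 8; p₀/q₀ = 8/1; p₀² − 72·q₀² = 64 − 72 = -8.
  k = 1: m = 8, d = 8, a = ⌊(8 + 8)/8⌋ = 2; p/q = (2·8 + 1)/(2·1 + 0) = 17/2; p² − 72·q² = 289 − 288 = 1.
  The first convergent with p² − 72·q² = 1 gives the fundamental solution (x₁, y₁) = (17, 2).
Step 2: Apply the recurrence (x_{n+1}, y_{n+1}) = (x₁x_n + 72y₁y_n, x₁y_n + y₁x_n) repeatedly.
  From (x_1, y_1) = (17, 2): x_2 = 17·17 + 72·2·2 = 577; y_2 = 17·2 + 2·17 = 68.
  From (x_2, y_2) = (577, 68): x_3 = 17·577 + 72·2·68 = 19601; y_3 = 17·68 + 2·577 = 2310.
  From (x_3, y_3) = (19601, 2310): x_4 = 17·19601 + 72·2·2310 = 665857; y_4 = 17·2310 + 2·19601 = 78472.
  From (x_4, y_4) = (665857, 78472): x_5 = 17·665857 + 72·2·78472 = 22619537; y_5 = 17·78472 + 2·665857 = 2665738.
  From (x_5, y_5) = (22619537, 2665738): x_6 = 17·22619537 + 72·2·2665738 = 768398401; y_6 = 17·2665738 + 2·22619537 = 90556620.
Step 3: Verify x_6² - 72·y_6² = 590436102659356801 - 590436102659356800 = 1 (should be 1). ✓

(x_1, y_1) = (17, 2); (x_6, y_6) = (768398401, 90556620).


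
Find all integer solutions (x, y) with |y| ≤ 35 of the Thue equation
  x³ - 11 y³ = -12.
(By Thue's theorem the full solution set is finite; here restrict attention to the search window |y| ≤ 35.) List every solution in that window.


The equation is x³ - 11y³ = -12. For fixed y, x³ = 11·y³ − 12, so a solution requires the RHS to be a perfect cube.
Strategy: iterate y from -35 to 35, compute RHS = 11·y³ − 12, and check whether it is a (positive or negative) perfect cube.
Check small values of y:
  y = 0: RHS = -12 is not a perfect cube.
  y = 1: RHS = -1 = (-1)³ ⇒ x = -1 works.
  y = -1: RHS = -23 is not a perfect cube.
  y = 2: RHS = 76 is not a perfect cube.
  y = -2: RHS = -100 is not a perfect cube.
  y = 3: RHS = 285 is not a perfect cube.
  y = -3: RHS = -309 is not a perfect cube.
Continuing the search up to |y| = 35 finds no further solutions beyond those listed.
Collected solutions: (-1, 1).

Solutions (with |y| ≤ 35): (-1, 1).


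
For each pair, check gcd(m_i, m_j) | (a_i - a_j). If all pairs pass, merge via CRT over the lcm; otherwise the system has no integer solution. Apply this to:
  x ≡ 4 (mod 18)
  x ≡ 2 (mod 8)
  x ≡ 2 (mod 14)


Moduli 18, 8, 14 are not pairwise coprime, so CRT works modulo lcm(m_i) when all pairwise compatibility conditions hold.
Pairwise compatibility: gcd(m_i, m_j) must divide a_i - a_j for every pair.
Merge one congruence at a time:
  Start: x ≡ 4 (mod 18).
  Combine with x ≡ 2 (mod 8): gcd(18, 8) = 2; 2 - 4 = -2, which IS divisible by 2, so compatible.
    Write x = 4 + 18·t and substitute into x ≡ 2 (mod 8): 18·t ≡ 2 − 4 = -2 (mod 8).
    Divide the congruence (and modulus) by g = 2: 9·t ≡ -1 (mod 4).
    Reduce coefficients mod 4: 1·t ≡ 3 (mod 4).
    So t ≡ 3 (mod 4).
    Then x = 4 + 18·3 = 58, valid modulo lcm(18, 8) = 72: x ≡ 58 (mod 72).
  Combine with x ≡ 2 (mod 14): gcd(72, 14) = 2; 2 - 58 = -56, which IS divisible by 2, so compatible.
    Write x = 58 + 72·t and substitute into x ≡ 2 (mod 14): 72·t ≡ 2 − 58 = -56 (mod 14).
    Divide the congruence (and modulus) by g = 2: 36·t ≡ -28 (mod 7).
    Reduce coefficients mod 7: 1·t ≡ 0 (mod 7).
    So t ≡ 0 (mod 7).
    Then x = 58 + 72·0 = 58, valid modulo lcm(72, 14) = 504: x ≡ 58 (mod 504).
Verify: 58 mod 18 = 4, 58 mod 8 = 2, 58 mod 14 = 2.

x ≡ 58 (mod 504).


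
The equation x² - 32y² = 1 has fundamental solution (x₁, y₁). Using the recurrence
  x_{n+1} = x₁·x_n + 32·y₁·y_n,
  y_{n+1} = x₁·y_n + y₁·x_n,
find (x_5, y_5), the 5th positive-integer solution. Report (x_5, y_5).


Step 1: Find the fundamental solution (x₁, y₁) of x² - 32y² = 1.
  Expand √32 as a continued fraction. a₀ = ⌊√32⌋ = 5; iterate m_{k+1} = d_k·a_k − m_k, d_{k+1} = (32 − m_{k+1}²)/d_k, a_{k+1} = ⌊(a₀ + m_{k+1})/d_{k+1}⌋ (starting m₀ = 0, d₀ = 1), with convergents p_k = a_k·p_{k-1} + p_{k-2}, q_k = a_k·q_{k-1} + q_{k-2} (p₋₁ = 1, q₋₁ = 0):
  k = 0: a₀ = 5; p₀/q₀ = 5/1; p₀² − 32·q₀² = 25 − 32 = -7.
  k = 1: m = 5, d = 7, a = ⌊(5 + 5)/7⌋ = 1; p/q = (1·5 + 1)/(1·1 + 0) = 6/1; p² − 32·q² = 36 − 32 = 4.
  k = 2: m = 2, d = 4, a = ⌊(5 + 2)/4⌋ = 1; p/q = (1·6 + 5)/(1·1 + 1) = 11/2; p² − 32·q² = 121 − 128 = -7.
  k = 3: m = 2, d = 7, a = ⌊(5 + 2)/7⌋ = 1; p/q = (1·11 + 6)/(1·2 + 1) = 17/3; p² − 32·q² = 289 − 288 = 1.
  The first convergent with p² − 32·q² = 1 gives the fundamental solution (x₁, y₁) = (17, 3).
Step 2: Apply the recurrence (x_{n+1}, y_{n+1}) = (x₁x_n + 32y₁y_n, x₁y_n + y₁x_n) repeatedly.
  From (x_1, y_1) = (17, 3): x_2 = 17·17 + 32·3·3 = 577; y_2 = 17·3 + 3·17 = 102.
  From (x_2, y_2) = (577, 102): x_3 = 17·577 + 32·3·102 = 19601; y_3 = 17·102 + 3·577 = 3465.
  From (x_3, y_3) = (19601, 3465): x_4 = 17·19601 + 32·3·3465 = 665857; y_4 = 17·3465 + 3·19601 = 117708.
  From (x_4, y_4) = (665857, 117708): x_5 = 17·665857 + 32·3·117708 = 22619537; y_5 = 17·117708 + 3·665857 = 3998607.
Step 3: Verify x_5² - 32·y_5² = 511643454094369 - 511643454094368 = 1 (should be 1). ✓

(x_1, y_1) = (17, 3); (x_5, y_5) = (22619537, 3998607).


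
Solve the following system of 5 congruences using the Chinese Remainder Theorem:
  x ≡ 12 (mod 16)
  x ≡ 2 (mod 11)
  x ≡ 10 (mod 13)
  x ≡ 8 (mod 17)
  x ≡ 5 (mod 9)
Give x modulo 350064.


Product of moduli M = 16 · 11 · 13 · 17 · 9 = 350064.
Merge one congruence at a time:
  Start: x ≡ 12 (mod 16).
  Combine with x ≡ 2 (mod 11); new modulus lcm = 176.
    Write x = 12 + 16·t and substitute into x ≡ 2 (mod 11): 16·t ≡ 2 − 12 = -10 (mod 11).
    Reduce coefficients mod 11: 5·t ≡ 1 (mod 11).
    The inverse of 5 mod 11 is 9 (since 5·9 = 45 = 4·11 + 1), so t ≡ 9·1 = 9 ≡ 9 (mod 11).
    Then x = 12 + 16·9 = 156, valid modulo lcm(16, 11) = 176: x ≡ 156 (mod 176).
  Combine with x ≡ 10 (mod 13); new modulus lcm = 2288.
    Write x = 156 + 176·t and substitute into x ≡ 10 (mod 13): 176·t ≡ 10 − 156 = -146 (mod 13).
    Reduce coefficients mod 13: 7·t ≡ 10 (mod 13).
    The inverse of 7 mod 13 is 2 (since 7·2 = 14 = 1·13 + 1), so t ≡ 2·10 = 20 ≡ 7 (mod 13).
    Then x = 156 + 176·7 = 1388, valid modulo lcm(176, 13) = 2288: x ≡ 1388 (mod 2288).
  Combine with x ≡ 8 (mod 17); new modulus lcm = 38896.
    Write x = 1388 + 2288·t and substitute into x ≡ 8 (mod 17): 2288·t ≡ 8 − 1388 = -1380 (mod 17).
    Reduce coefficients mod 17: 10·t ≡ 14 (mod 17).
    The inverse of 10 mod 17 is 12 (since 10·12 = 120 = 7·17 + 1), so t ≡ 12·14 = 168 ≡ 15 (mod 17).
    Then x = 1388 + 2288·15 = 35708, valid modulo lcm(2288, 17) = 38896: x ≡ 35708 (mod 38896).
  Combine with x ≡ 5 (mod 9); new modulus lcm = 350064.
    Write x = 35708 + 38896·t and substitute into x ≡ 5 (mod 9): 38896·t ≡ 5 − 35708 = -35703 (mod 9).
    Reduce coefficients mod 9: 7·t ≡ 0 (mod 9).
    The inverse of 7 mod 9 is 4 (since 7·4 = 28 = 3·9 + 1), so t ≡ 4·0 = 0 ≡ 0 (mod 9).
    Then x = 35708 + 38896·0 = 35708, valid modulo lcm(38896, 9) = 350064: x ≡ 35708 (mod 350064).
Verify against each original: 35708 mod 16 = 12, 35708 mod 11 = 2, 35708 mod 13 = 10, 35708 mod 17 = 8, 35708 mod 9 = 5.

x ≡ 35708 (mod 350064).


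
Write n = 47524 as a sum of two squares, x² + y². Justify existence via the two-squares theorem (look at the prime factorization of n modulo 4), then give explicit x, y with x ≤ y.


Step 1: Factor n = 47524 = 2^2 · 109^2.
Step 2: Check the mod-4 condition on each prime factor: 2 = 2 (special); 109 ≡ 1 (mod 4), exponent 2.
All primes ≡ 3 (mod 4) appear to even exponent (or don't appear), so by the two-squares theorem n IS expressible as a sum of two squares.
Step 3: Build a representation. Group n = k² · m with k = 2 and m = 109 · 109 = 11881 (a product of primes ≡ 1 (mod 4)); a representation of m scales to one of n via (k·x)² + (k·y)² = k²(x² + y²). Each prime p ≡ 1 (mod 4) is itself a sum of two squares; find a² by testing p − a² for a perfect square:
  109: 109 − 1² = 108, 109 − 2² = 105, 109 − 3² = 100 = 10² ⇒ 109 = 3² + 10².
  Combine using the Brahmagupta–Fibonacci identity (a² + b²)(c² + d²) = (ac − bd)² + (ad + bc)² = (ac + bd)² + (ad − bc)²:
  109 · 109 = 11881: from (3² + 10²)(3² + 10²), take (3·3 − 10·10, 3·10 + 10·3) = (9 − 100, 30 + 30) = (-91, 60); dropping signs (only squares matter) gives (91, 60); check 91² + 60² = 8281 + 3600 = 11881 ✓.
  Scale by k = 2: (2·91, 2·60) = (182, 120).
Step 4: Order so x ≤ y and verify: 120² + 182² = 14400 + 33124 = 47524 = n. ✓

n = 47524 = 120² + 182² (one valid representation with x ≤ y).


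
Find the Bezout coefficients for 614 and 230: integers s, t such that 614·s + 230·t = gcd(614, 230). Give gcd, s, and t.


Euclidean algorithm on (614, 230) — divide until remainder is 0:
  614 = 2 · 230 + 154
  230 = 1 · 154 + 76
  154 = 2 · 76 + 2
  76 = 38 · 2 + 0
gcd(614, 230) = 2.
Track Bezout coefficients alongside the remainders: start with r₀ = 614 = a·1 + b·0 (s = 1, t = 0) and r₁ = 230 = a·0 + b·1 (s = 0, t = 1); each new remainder r_{k+1} = r_{k-1} − q_k·r_k inherits s_{k+1} = s_{k-1} − q_k·s_k, t_{k+1} = t_{k-1} − q_k·t_k, so r_k = a·s_k + b·t_k at every step:
  q = 2: r = 154, s = 1 − 2·0 = 1, t = 0 − 2·1 = -2  (check: 614·1 + 230·(-2) = 154)
  q = 1: r = 76, s = 0 − 1·1 = -1, t = 1 − 1·(-2) = 3  (check: 614·(-1) + 230·3 = 76)
  q = 2: r = 2, s = 1 − 2·(-1) = 3, t = -2 − 2·3 = -8  (check: 614·3 + 230·(-8) = 2)
The row with r = 2 (the gcd) gives the Bezout coefficients s = 3, t = -8.
Result: 614 · (3) + 230 · (-8) = 2.

gcd(614, 230) = 2; s = 3, t = -8 (check: 614·3 + 230·(-8) = 2).


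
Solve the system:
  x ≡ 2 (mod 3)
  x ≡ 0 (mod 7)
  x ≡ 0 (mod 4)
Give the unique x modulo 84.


Moduli 3, 7, 4 are pairwise coprime; by CRT there is a unique solution modulo M = 3 · 7 · 4 = 84.
Solve pairwise, accumulating the modulus:
  Start with x ≡ 2 (mod 3).
  Combine with x ≡ 0 (mod 7): since gcd(3, 7) = 1, we get a unique residue mod 21.
    Write x = 2 + 3·t and substitute into x ≡ 0 (mod 7): 3·t ≡ 0 − 2 = -2 (mod 7).
    Reduce coefficients mod 7: 3·t ≡ 5 (mod 7).
    The inverse of 3 mod 7 is 5 (since 3·5 = 15 = 2·7 + 1), so t ≡ 5·5 = 25 ≡ 4 (mod 7).
    Then x = 2 + 3·4 = 14, valid modulo lcm(3, 7) = 21: x ≡ 14 (mod 21).
  Combine with x ≡ 0 (mod 4): since gcd(21, 4) = 1, we get a unique residue mod 84.
    Write x = 14 + 21·t and substitute into x ≡ 0 (mod 4): 21·t ≡ 0 − 14 = -14 (mod 4).
    Reduce coefficients mod 4: 1·t ≡ 2 (mod 4).
    So t ≡ 2 (mod 4).
    Then x = 14 + 21·2 = 56, valid modulo lcm(21, 4) = 84: x ≡ 56 (mod 84).
Verify: 56 mod 3 = 2 ✓, 56 mod 7 = 0 ✓, 56 mod 4 = 0 ✓.

x ≡ 56 (mod 84).


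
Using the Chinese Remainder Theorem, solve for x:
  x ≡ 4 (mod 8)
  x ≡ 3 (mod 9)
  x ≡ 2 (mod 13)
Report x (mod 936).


Moduli 8, 9, 13 are pairwise coprime; by CRT there is a unique solution modulo M = 8 · 9 · 13 = 936.
Solve pairwise, accumulating the modulus:
  Start with x ≡ 4 (mod 8).
  Combine with x ≡ 3 (mod 9): since gcd(8, 9) = 1, we get a unique residue mod 72.
    Write x = 4 + 8·t and substitute into x ≡ 3 (mod 9): 8·t ≡ 3 − 4 = -1 (mod 9).
    Reduce coefficients mod 9: 8·t ≡ 8 (mod 9).
    The inverse of 8 mod 9 is 8 (since 8·8 = 64 = 7·9 + 1), so t ≡ 8·8 = 64 ≡ 1 (mod 9).
    Then x = 4 + 8·1 = 12, valid modulo lcm(8, 9) = 72: x ≡ 12 (mod 72).
  Combine with x ≡ 2 (mod 13): since gcd(72, 13) = 1, we get a unique residue mod 936.
    Write x = 12 + 72·t and substitute into x ≡ 2 (mod 13): 72·t ≡ 2 − 12 = -10 (mod 13).
    Reduce coefficients mod 13: 7·t ≡ 3 (mod 13).
    The inverse of 7 mod 13 is 2 (since 7·2 = 14 = 1·13 + 1), so t ≡ 2·3 = 6 ≡ 6 (mod 13).
    Then x = 12 + 72·6 = 444, valid modulo lcm(72, 13) = 936: x ≡ 444 (mod 936).
Verify: 444 mod 8 = 4 ✓, 444 mod 9 = 3 ✓, 444 mod 13 = 2 ✓.

x ≡ 444 (mod 936).


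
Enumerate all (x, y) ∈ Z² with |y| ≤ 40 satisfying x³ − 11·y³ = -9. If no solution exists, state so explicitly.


The equation is x³ - 11y³ = -9. For fixed y, x³ = 11·y³ − 9, so a solution requires the RHS to be a perfect cube.
Strategy: iterate y from -40 to 40, compute RHS = 11·y³ − 9, and check whether it is a (positive or negative) perfect cube.
Check small values of y:
  y = 0: RHS = -9 is not a perfect cube.
  y = 1: RHS = 2 is not a perfect cube.
  y = -1: RHS = -20 is not a perfect cube.
  y = 2: RHS = 79 is not a perfect cube.
  y = -2: RHS = -97 is not a perfect cube.
  y = 3: RHS = 288 is not a perfect cube.
  y = -3: RHS = -306 is not a perfect cube.
Continuing the search up to |y| = 40 finds no solutions either.
No (x, y) in the scanned range satisfies the equation.

No integer solutions with |y| ≤ 40.


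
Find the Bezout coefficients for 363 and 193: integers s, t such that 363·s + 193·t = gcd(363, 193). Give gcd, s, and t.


Euclidean algorithm on (363, 193) — divide until remainder is 0:
  363 = 1 · 193 + 170
  193 = 1 · 170 + 23
  170 = 7 · 23 + 9
  23 = 2 · 9 + 5
  9 = 1 · 5 + 4
  5 = 1 · 4 + 1
  4 = 4 · 1 + 0
gcd(363, 193) = 1.
Track Bezout coefficients alongside the remainders: start with r₀ = 363 = a·1 + b·0 (s = 1, t = 0) and r₁ = 193 = a·0 + b·1 (s = 0, t = 1); each new remainder r_{k+1} = r_{k-1} − q_k·r_k inherits s_{k+1} = s_{k-1} − q_k·s_k, t_{k+1} = t_{k-1} − q_k·t_k, so r_k = a·s_k + b·t_k at every step:
  q = 1: r = 170, s = 1 − 1·0 = 1, t = 0 − 1·1 = -1  (check: 363·1 + 193·(-1) = 170)
  q = 1: r = 23, s = 0 − 1·1 = -1, t = 1 − 1·(-1) = 2  (check: 363·(-1) + 193·2 = 23)
  q = 7: r = 9, s = 1 − 7·(-1) = 8, t = -1 − 7·2 = -15  (check: 363·8 + 193·(-15) = 9)
  q = 2: r = 5, s = -1 − 2·8 = -17, t = 2 − 2·(-15) = 32  (check: 363·(-17) + 193·32 = 5)
  q = 1: r = 4, s = 8 − 1·(-17) = 25, t = -15 − 1·32 = -47  (check: 363·25 + 193·(-47) = 4)
  q = 1: r = 1, s = -17 − 1·25 = -42, t = 32 − 1·(-47) = 79  (check: 363·(-42) + 193·79 = 1)
The row with r = 1 (the gcd) gives the Bezout coefficients s = -42, t = 79.
Result: 363 · (-42) + 193 · (79) = 1.

gcd(363, 193) = 1; s = -42, t = 79 (check: 363·(-42) + 193·79 = 1).


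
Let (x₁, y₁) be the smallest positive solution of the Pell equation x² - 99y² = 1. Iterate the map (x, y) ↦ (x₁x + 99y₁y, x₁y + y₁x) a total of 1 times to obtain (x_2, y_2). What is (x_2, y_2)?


Step 1: Find the fundamental solution (x₁, y₁) of x² - 99y² = 1.
  Expand √99 as a continued fraction. a₀ = ⌊√99⌋ = 9; iterate m_{k+1} = d_k·a_k − m_k, d_{k+1} = (99 − m_{k+1}²)/d_k, a_{k+1} = ⌊(a₀ + m_{k+1})/d_{k+1}⌋ (starting m₀ = 0, d₀ = 1), with convergents p_k = a_k·p_{k-1} + p_{k-2}, q_k = a_k·q_{k-1} + q_{k-2} (p₋₁ = 1, q₋₁ = 0):
  k = 0: a₀ = 9; p₀/q₀ = 9/1; p₀² − 99·q₀² = 81 − 99 = -18.
  k = 1: m = 9, d = 18, a = ⌊(9 + 9)/18⌋ = 1; p/q = (1·9 + 1)/(1·1 + 0) = 10/1; p² − 99·q² = 100 − 99 = 1.
  The first convergent with p² − 99·q² = 1 gives the fundamental solution (x₁, y₁) = (10, 1).
Step 2: Apply the recurrence (x_{n+1}, y_{n+1}) = (x₁x_n + 99y₁y_n, x₁y_n + y₁x_n) repeatedly.
  From (x_1, y_1) = (10, 1): x_2 = 10·10 + 99·1·1 = 199; y_2 = 10·1 + 1·10 = 20.
Step 3: Verify x_2² - 99·y_2² = 39601 - 39600 = 1 (should be 1). ✓

(x_1, y_1) = (10, 1); (x_2, y_2) = (199, 20).


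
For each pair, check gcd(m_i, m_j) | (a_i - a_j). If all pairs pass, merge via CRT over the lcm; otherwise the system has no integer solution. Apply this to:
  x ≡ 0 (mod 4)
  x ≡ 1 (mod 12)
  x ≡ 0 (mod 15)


Moduli 4, 12, 15 are not pairwise coprime, so CRT works modulo lcm(m_i) when all pairwise compatibility conditions hold.
Pairwise compatibility: gcd(m_i, m_j) must divide a_i - a_j for every pair.
Merge one congruence at a time:
  Start: x ≡ 0 (mod 4).
  Combine with x ≡ 1 (mod 12): gcd(4, 12) = 4, and 1 - 0 = 1 is NOT divisible by 4.
    ⇒ system is inconsistent (no integer solution).

No solution (the system is inconsistent).


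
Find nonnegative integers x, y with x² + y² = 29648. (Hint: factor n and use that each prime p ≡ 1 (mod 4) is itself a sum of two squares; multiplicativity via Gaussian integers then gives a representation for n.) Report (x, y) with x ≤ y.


Step 1: Factor n = 29648 = 2^4 · 17 · 109.
Step 2: Check the mod-4 condition on each prime factor: 2 = 2 (special); 17 ≡ 1 (mod 4), exponent 1; 109 ≡ 1 (mod 4), exponent 1.
All primes ≡ 3 (mod 4) appear to even exponent (or don't appear), so by the two-squares theorem n IS expressible as a sum of two squares.
Step 3: Build a representation. Group n = k² · m with k = 4 and m = 17 · 109 = 1853 (a product of primes ≡ 1 (mod 4)); a representation of m scales to one of n via (k·x)² + (k·y)² = k²(x² + y²). Each prime p ≡ 1 (mod 4) is itself a sum of two squares; find a² by testing p − a² for a perfect square:
  17: 17 − 1² = 16 = 4² ⇒ 17 = 1² + 4².
  109: 109 − 1² = 108, 109 − 2² = 105, 109 − 3² = 100 = 10² ⇒ 109 = 3² + 10².
  Combine using the Brahmagupta–Fibonacci identity (a² + b²)(c² + d²) = (ac − bd)² + (ad + bc)² = (ac + bd)² + (ad − bc)²:
  17 · 109 = 1853: from (1² + 4²)(3² + 10²), take (1·3 − 4·10, 1·10 + 4·3) = (3 − 40, 10 + 12) = (-37, 22); dropping signs (only squares matter) gives (37, 22); check 37² + 22² = 1369 + 484 = 1853 ✓.
  Scale by k = 4: (4·37, 4·22) = (148, 88).
Step 4: Order so x ≤ y and verify: 88² + 148² = 7744 + 21904 = 29648 = n. ✓

n = 29648 = 88² + 148² (one valid representation with x ≤ y).


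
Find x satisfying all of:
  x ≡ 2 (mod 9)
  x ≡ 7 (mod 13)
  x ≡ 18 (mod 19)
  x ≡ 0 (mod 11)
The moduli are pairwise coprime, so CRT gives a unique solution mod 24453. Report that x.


Product of moduli M = 9 · 13 · 19 · 11 = 24453.
Merge one congruence at a time:
  Start: x ≡ 2 (mod 9).
  Combine with x ≡ 7 (mod 13); new modulus lcm = 117.
    Write x = 2 + 9·t and substitute into x ≡ 7 (mod 13): 9·t ≡ 7 − 2 = 5 (mod 13).
    The inverse of 9 mod 13 is 3 (since 9·3 = 27 = 2·13 + 1), so t ≡ 3·5 = 15 ≡ 2 (mod 13).
    Then x = 2 + 9·2 = 20, valid modulo lcm(9, 13) = 117: x ≡ 20 (mod 117).
  Combine with x ≡ 18 (mod 19); new modulus lcm = 2223.
    Write x = 20 + 117·t and substitute into x ≡ 18 (mod 19): 117·t ≡ 18 − 20 = -2 (mod 19).
    Reduce coefficients mod 19: 3·t ≡ 17 (mod 19).
    The inverse of 3 mod 19 is 13 (since 3·13 = 39 = 2·19 + 1), so t ≡ 13·17 = 221 ≡ 12 (mod 19).
    Then x = 20 + 117·12 = 1424, valid modulo lcm(117, 19) = 2223: x ≡ 1424 (mod 2223).
  Combine with x ≡ 0 (mod 11); new modulus lcm = 24453.
    Write x = 1424 + 2223·t and substitute into x ≡ 0 (mod 11): 2223·t ≡ 0 − 1424 = -1424 (mod 11).
    Reduce coefficients mod 11: 1·t ≡ 6 (mod 11).
    So t ≡ 6 (mod 11).
    Then x = 1424 + 2223·6 = 14762, valid modulo lcm(2223, 11) = 24453: x ≡ 14762 (mod 24453).
Verify against each original: 14762 mod 9 = 2, 14762 mod 13 = 7, 14762 mod 19 = 18, 14762 mod 11 = 0.

x ≡ 14762 (mod 24453).


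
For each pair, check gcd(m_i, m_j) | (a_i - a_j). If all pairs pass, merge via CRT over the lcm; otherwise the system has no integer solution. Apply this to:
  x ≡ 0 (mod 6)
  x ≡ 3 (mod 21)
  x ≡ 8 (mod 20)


Moduli 6, 21, 20 are not pairwise coprime, so CRT works modulo lcm(m_i) when all pairwise compatibility conditions hold.
Pairwise compatibility: gcd(m_i, m_j) must divide a_i - a_j for every pair.
Merge one congruence at a time:
  Start: x ≡ 0 (mod 6).
  Combine with x ≡ 3 (mod 21): gcd(6, 21) = 3; 3 - 0 = 3, which IS divisible by 3, so compatible.
    Write x = 0 + 6·t and substitute into x ≡ 3 (mod 21): 6·t ≡ 3 − 0 = 3 (mod 21).
    Divide the congruence (and modulus) by g = 3: 2·t ≡ 1 (mod 7).
    The inverse of 2 mod 7 is 4 (since 2·4 = 8 = 1·7 + 1), so t ≡ 4·1 = 4 ≡ 4 (mod 7).
    Then x = 0 + 6·4 = 24, valid modulo lcm(6, 21) = 42: x ≡ 24 (mod 42).
  Combine with x ≡ 8 (mod 20): gcd(42, 20) = 2; 8 - 24 = -16, which IS divisible by 2, so compatible.
    Write x = 24 + 42·t and substitute into x ≡ 8 (mod 20): 42·t ≡ 8 − 24 = -16 (mod 20).
    Divide the congruence (and modulus) by g = 2: 21·t ≡ -8 (mod 10).
    Reduce coefficients mod 10: 1·t ≡ 2 (mod 10).
    So t ≡ 2 (mod 10).
    Then x = 24 + 42·2 = 108, valid modulo lcm(42, 20) = 420: x ≡ 108 (mod 420).
Verify: 108 mod 6 = 0, 108 mod 21 = 3, 108 mod 20 = 8.

x ≡ 108 (mod 420).


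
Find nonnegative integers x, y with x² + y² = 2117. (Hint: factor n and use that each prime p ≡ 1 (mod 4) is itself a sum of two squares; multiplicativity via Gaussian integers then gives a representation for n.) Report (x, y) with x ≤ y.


Step 1: Factor n = 2117 = 29 · 73.
Step 2: Check the mod-4 condition on each prime factor: 29 ≡ 1 (mod 4), exponent 1; 73 ≡ 1 (mod 4), exponent 1.
All primes ≡ 3 (mod 4) appear to even exponent (or don't appear), so by the two-squares theorem n IS expressible as a sum of two squares.
Step 3: Build a representation. Here n = 29 · 73 is a product of primes ≡ 1 (mod 4). Each prime p ≡ 1 (mod 4) is itself a sum of two squares; find a² by testing p − a² for a perfect square:
  29: 29 − 1² = 28, 29 − 2² = 25 = 5² ⇒ 29 = 2² + 5².
  73: 73 − 1² = 72, 73 − 2² = 69, 73 − 3² = 64 = 8² ⇒ 73 = 3² + 8².
  Combine using the Brahmagupta–Fibonacci identity (a² + b²)(c² + d²) = (ac − bd)² + (ad + bc)² = (ac + bd)² + (ad − bc)²:
  29 · 73 = 2117: from (2² + 5²)(3² + 8²), take (2·3 − 5·8, 2·8 + 5·3) = (6 − 40, 16 + 15) = (-34, 31); dropping signs (only squares matter) gives (34, 31); check 34² + 31² = 1156 + 961 = 2117 ✓.
Step 4: Order so x ≤ y and verify: 31² + 34² = 961 + 1156 = 2117 = n. ✓

n = 2117 = 31² + 34² (one valid representation with x ≤ y).
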